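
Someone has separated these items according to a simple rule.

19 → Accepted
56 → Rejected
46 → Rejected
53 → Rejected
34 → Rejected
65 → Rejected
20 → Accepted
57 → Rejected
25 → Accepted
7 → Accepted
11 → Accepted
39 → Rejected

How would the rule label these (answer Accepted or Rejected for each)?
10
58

One predicate separates the groups cleanly: at most 25.

Accepted, Rejected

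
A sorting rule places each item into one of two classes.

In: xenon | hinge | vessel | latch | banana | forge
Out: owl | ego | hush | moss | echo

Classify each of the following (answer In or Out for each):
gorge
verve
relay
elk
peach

In, In, In, Out, In

The rule appears to be: length ≥ 5.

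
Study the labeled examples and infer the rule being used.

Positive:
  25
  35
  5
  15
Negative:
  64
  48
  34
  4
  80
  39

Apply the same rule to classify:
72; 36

Comparing the two groups points to one rule — ends in digit 5.
Negative: 72, since last digit 2.
Negative: 36, since last digit 6.

Negative, Negative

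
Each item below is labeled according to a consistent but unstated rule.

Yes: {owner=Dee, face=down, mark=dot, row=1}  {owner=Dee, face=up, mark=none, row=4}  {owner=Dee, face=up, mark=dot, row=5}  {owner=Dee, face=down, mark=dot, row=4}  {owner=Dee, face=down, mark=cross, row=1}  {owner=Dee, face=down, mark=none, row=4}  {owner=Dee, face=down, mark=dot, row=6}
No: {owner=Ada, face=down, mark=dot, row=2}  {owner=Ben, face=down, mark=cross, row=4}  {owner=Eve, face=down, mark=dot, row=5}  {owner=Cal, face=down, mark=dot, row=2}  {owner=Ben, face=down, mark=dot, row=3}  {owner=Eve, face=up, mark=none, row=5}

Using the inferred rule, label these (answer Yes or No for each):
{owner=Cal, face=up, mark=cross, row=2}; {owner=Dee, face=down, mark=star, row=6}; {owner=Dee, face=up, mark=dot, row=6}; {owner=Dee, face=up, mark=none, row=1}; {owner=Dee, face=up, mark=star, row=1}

Looking at the examples, the only property every 'Yes' case has and every 'No' case lacks is: owner is Dee.
{owner=Cal, face=up, mark=cross, row=2}: owner is Cal, fails this test → No.
{owner=Dee, face=down, mark=star, row=6}: owner is Dee, fits → Yes.
{owner=Dee, face=up, mark=dot, row=6}: owner is Dee, fits → Yes.
{owner=Dee, face=up, mark=none, row=1}: owner is Dee, fits → Yes.
{owner=Dee, face=up, mark=star, row=1}: owner is Dee, fits → Yes.

No, Yes, Yes, Yes, Yes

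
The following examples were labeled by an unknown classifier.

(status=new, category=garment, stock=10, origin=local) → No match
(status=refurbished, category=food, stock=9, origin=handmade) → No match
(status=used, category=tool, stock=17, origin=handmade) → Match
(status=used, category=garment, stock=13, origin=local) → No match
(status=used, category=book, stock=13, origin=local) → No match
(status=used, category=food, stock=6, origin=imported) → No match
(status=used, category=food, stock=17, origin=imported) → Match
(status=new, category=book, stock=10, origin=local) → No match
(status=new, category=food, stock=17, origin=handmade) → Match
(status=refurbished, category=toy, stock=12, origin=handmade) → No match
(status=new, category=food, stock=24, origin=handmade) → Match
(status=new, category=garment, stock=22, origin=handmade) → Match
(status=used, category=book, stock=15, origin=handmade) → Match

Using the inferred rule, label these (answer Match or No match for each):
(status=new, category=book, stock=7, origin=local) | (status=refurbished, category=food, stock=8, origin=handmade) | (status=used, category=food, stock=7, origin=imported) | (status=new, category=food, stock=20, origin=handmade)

No match, No match, No match, Match

The common property of the 'Match' items is: stock ≥ 15. No 'No match' item has it.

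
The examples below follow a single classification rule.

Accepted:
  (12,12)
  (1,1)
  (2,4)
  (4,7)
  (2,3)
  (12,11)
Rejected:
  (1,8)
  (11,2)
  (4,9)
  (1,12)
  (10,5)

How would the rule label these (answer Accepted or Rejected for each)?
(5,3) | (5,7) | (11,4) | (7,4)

All 'Accepted' examples share one property — |first − second| ≤ 3 — and every 'Rejected' example lacks it.
(5,3): |5−3| = 2 — fits, so Accepted.
(5,7): |5−7| = 2 — fits, so Accepted.
(11,4): |11−4| = 7 — doesn't match, so Rejected.
(7,4): |7−4| = 3 — fits, so Accepted.

Accepted, Accepted, Rejected, Accepted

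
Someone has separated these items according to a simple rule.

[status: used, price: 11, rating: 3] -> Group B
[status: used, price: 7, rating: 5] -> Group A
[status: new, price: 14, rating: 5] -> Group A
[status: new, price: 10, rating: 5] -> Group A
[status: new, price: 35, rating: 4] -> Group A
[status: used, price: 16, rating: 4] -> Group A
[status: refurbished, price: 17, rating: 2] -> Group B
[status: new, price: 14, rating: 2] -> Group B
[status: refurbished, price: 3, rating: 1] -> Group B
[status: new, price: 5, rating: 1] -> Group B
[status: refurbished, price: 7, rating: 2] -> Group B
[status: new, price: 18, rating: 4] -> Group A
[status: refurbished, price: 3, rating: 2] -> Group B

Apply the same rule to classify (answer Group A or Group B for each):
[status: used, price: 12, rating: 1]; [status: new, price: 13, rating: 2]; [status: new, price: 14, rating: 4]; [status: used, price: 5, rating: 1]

One predicate separates the groups cleanly: rating ≥ 4.
[status: used, price: 12, rating: 1] → rating = 1 → Group B. [status: new, price: 13, rating: 2] → rating = 2 → Group B. [status: new, price: 14, rating: 4] → rating = 4 → Group A. [status: used, price: 5, rating: 1] → rating = 1 → Group B.

Group B, Group B, Group A, Group B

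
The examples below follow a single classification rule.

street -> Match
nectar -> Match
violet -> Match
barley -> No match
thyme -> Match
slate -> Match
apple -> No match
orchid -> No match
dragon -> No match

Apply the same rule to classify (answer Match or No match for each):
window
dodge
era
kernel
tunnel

One predicate separates the groups cleanly: contains 't'.
window: No match (no 't').
dodge: No match (no 't').
era: No match (no 't').
kernel: No match (no 't').
tunnel: Match (has 't').

No match, No match, No match, No match, Match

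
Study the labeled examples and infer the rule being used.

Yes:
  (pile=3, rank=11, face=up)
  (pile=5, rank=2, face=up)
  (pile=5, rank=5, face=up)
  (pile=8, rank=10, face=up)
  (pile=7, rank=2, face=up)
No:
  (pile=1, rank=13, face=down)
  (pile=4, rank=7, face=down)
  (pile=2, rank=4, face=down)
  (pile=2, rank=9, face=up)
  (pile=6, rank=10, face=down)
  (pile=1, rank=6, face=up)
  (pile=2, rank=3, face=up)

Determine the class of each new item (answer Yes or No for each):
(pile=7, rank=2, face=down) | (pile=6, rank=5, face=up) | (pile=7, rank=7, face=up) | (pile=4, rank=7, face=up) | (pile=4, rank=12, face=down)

No, Yes, Yes, Yes, No

The rule appears to be: face is up AND pile ≥ 3.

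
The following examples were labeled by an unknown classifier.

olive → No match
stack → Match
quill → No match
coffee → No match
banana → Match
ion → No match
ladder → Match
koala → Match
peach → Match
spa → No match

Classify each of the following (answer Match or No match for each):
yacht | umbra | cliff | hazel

Match, Match, No match, Match

Every 'Match' example satisfies: length ≥ 5 AND contains 'a'. None of the 'No match' examples do.
yacht — length 5, has 'a', hence Match.
umbra — length 5, has 'a', hence Match.
cliff — length 5, no 'a', hence No match.
hazel — length 5, has 'a', hence Match.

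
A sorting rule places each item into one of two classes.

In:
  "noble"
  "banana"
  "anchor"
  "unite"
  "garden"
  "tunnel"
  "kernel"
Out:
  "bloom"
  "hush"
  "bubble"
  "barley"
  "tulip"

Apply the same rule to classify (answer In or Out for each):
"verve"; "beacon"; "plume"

Out, In, Out

Looking at the examples, the only property every 'In' case has and every 'Out' case lacks is: contains 'n'.
"verve": no 'n' — doesn't match, so Out. "beacon": has 'n' — meets the rule, so In. "plume": no 'n' — doesn't match, so Out.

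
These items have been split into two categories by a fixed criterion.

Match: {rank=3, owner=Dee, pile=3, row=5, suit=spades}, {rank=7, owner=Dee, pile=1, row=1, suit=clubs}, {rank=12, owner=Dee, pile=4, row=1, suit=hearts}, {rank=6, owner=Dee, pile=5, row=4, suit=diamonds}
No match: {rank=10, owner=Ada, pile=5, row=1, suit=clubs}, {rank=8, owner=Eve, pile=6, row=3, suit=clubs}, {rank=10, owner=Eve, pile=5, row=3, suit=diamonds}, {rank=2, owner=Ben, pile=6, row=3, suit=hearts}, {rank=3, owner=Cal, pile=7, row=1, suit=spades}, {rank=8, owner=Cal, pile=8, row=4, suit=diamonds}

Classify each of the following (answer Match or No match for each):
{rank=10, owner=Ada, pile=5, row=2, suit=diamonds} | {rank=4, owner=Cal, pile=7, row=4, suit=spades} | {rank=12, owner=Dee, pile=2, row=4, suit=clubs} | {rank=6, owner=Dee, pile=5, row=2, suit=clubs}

No match, No match, Match, Match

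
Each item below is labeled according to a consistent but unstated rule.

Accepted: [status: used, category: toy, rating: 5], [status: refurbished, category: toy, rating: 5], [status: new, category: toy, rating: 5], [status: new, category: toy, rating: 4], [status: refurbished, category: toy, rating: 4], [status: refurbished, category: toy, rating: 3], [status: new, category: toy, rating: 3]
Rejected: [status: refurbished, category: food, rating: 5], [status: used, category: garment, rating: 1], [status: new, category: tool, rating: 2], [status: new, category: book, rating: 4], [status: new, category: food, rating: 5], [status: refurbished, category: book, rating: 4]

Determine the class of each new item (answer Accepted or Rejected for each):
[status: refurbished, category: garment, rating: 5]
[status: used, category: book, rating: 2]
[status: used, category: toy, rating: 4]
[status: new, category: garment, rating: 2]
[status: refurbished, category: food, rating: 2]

Rejected, Rejected, Accepted, Rejected, Rejected

The distinguishing property — category is toy — holds for all the 'Accepted' cases and none of the 'Rejected' cases.
[status: refurbished, category: garment, rating: 5]: category is garment, does not pass → Rejected.
[status: used, category: book, rating: 2]: category is book, does not pass → Rejected.
[status: used, category: toy, rating: 4]: category is toy, has this property → Accepted.
[status: new, category: garment, rating: 2]: category is garment, does not pass → Rejected.
[status: refurbished, category: food, rating: 2]: category is food, does not pass → Rejected.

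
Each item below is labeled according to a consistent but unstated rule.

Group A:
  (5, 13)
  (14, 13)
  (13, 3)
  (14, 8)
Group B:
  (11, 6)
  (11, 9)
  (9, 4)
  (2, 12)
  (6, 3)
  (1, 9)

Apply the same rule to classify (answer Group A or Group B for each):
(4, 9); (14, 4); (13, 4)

Group B, Group A, Group A

Rule: max ≥ 13. This holds for each 'Group A' example and fails for each 'Group B' one.
(4, 9): max 9 — fails this test, so Group B.
(14, 4): max 14 — checks out, so Group A.
(13, 4): max 13 — checks out, so Group A.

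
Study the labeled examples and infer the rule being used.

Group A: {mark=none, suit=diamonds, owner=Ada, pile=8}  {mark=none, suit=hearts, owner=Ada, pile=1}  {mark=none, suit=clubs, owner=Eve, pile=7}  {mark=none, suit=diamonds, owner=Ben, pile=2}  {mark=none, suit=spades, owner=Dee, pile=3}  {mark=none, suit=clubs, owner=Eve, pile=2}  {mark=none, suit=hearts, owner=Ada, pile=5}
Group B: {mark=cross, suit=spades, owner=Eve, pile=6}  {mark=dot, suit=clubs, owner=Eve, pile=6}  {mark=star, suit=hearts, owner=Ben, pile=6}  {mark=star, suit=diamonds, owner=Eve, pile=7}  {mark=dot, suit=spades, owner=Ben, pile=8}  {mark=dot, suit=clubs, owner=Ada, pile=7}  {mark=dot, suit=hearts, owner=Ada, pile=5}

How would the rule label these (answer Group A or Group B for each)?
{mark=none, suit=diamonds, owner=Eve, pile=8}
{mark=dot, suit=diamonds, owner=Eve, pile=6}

Group A, Group B

The classifier is using: mark is none.
{mark=none, suit=diamonds, owner=Eve, pile=8} → mark is none → Group A. {mark=dot, suit=diamonds, owner=Eve, pile=6} → mark is dot → Group B.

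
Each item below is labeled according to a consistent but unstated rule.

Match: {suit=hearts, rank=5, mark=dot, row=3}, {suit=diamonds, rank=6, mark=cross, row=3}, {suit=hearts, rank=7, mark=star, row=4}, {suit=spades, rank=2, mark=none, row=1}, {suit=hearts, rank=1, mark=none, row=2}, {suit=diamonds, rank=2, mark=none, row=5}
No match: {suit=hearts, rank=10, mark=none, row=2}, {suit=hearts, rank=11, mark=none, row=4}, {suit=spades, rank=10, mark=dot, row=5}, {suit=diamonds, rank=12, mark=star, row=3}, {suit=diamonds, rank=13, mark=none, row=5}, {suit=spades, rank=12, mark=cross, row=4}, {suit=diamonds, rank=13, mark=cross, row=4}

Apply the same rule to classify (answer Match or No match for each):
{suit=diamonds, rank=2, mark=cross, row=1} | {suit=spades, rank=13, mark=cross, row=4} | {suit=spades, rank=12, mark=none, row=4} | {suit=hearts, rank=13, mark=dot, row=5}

Match, No match, No match, No match

The simplest hypothesis consistent with all the labels is: rank ≤ 7.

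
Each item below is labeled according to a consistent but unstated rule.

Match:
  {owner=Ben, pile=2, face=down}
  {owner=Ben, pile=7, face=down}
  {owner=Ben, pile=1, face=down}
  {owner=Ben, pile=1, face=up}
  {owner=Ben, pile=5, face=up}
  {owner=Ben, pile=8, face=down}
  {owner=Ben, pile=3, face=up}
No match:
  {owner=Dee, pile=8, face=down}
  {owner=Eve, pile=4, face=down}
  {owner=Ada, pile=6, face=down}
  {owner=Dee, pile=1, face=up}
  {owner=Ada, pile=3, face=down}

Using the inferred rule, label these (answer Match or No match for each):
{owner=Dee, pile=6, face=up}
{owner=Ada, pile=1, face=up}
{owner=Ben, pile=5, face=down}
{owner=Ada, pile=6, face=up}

No match, No match, Match, No match

The pattern is that an item is 'Match' exactly when: owner is Ben.
No match: {owner=Dee, pile=6, face=up}, since owner is Dee. No match: {owner=Ada, pile=1, face=up}, since owner is Ada. Match: {owner=Ben, pile=5, face=down}, since owner is Ben. No match: {owner=Ada, pile=6, face=up}, since owner is Ada.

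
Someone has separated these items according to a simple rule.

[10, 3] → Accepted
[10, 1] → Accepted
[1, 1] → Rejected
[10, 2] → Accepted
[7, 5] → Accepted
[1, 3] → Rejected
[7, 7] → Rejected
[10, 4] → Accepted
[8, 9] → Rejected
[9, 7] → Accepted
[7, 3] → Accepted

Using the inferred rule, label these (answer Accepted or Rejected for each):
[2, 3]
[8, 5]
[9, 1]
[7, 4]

The rule appears to be: first > second.
[2, 3]: Rejected (2 < 3).
[8, 5]: Accepted (8 > 5).
[9, 1]: Accepted (9 > 1).
[7, 4]: Accepted (7 > 4).

Rejected, Accepted, Accepted, Accepted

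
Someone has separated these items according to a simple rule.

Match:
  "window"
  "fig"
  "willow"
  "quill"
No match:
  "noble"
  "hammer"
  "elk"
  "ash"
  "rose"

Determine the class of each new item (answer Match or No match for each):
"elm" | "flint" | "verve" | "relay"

The common property of the 'Match' items is: contains 'i'. No 'No match' item has it.
"elm": no 'i', lacks this property → No match.
"flint": has 'i', qualifies → Match.
"verve": no 'i', lacks this property → No match.
"relay": no 'i', lacks this property → No match.

No match, Match, No match, No match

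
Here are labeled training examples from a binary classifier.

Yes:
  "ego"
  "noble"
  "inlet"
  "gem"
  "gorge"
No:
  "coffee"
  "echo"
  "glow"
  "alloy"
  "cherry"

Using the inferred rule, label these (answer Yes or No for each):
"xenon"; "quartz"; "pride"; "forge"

Yes, No, Yes, Yes

The classifier is using: odd length AND contains 'e'.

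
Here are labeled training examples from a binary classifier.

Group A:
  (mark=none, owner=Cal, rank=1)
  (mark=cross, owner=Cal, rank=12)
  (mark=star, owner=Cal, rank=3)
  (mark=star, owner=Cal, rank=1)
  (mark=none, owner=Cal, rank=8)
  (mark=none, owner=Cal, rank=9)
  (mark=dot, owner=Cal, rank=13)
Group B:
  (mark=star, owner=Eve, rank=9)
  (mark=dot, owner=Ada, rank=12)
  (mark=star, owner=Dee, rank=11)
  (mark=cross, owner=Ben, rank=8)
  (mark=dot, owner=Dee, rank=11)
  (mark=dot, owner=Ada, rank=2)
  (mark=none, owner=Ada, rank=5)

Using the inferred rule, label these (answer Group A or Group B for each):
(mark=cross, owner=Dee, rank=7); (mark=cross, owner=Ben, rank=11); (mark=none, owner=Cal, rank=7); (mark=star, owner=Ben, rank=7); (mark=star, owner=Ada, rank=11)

Group B, Group B, Group A, Group B, Group B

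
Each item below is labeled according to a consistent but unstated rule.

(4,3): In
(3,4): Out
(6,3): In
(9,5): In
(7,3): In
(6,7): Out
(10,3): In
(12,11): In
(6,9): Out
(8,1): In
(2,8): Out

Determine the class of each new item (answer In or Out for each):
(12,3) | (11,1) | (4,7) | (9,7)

In, In, Out, In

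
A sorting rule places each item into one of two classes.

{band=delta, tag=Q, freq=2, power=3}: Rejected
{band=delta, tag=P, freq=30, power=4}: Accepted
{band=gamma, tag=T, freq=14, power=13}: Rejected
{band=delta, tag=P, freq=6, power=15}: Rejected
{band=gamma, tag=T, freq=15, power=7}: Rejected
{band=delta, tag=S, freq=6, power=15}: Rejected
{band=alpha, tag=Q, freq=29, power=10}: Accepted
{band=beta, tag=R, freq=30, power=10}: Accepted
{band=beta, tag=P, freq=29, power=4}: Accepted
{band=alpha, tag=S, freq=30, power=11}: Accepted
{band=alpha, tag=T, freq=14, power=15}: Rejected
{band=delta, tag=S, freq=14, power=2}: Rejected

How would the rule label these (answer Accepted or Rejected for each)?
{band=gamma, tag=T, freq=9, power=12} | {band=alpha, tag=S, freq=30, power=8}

The pattern is that an item is 'Accepted' exactly when: freq ≥ 29.

Rejected, Accepted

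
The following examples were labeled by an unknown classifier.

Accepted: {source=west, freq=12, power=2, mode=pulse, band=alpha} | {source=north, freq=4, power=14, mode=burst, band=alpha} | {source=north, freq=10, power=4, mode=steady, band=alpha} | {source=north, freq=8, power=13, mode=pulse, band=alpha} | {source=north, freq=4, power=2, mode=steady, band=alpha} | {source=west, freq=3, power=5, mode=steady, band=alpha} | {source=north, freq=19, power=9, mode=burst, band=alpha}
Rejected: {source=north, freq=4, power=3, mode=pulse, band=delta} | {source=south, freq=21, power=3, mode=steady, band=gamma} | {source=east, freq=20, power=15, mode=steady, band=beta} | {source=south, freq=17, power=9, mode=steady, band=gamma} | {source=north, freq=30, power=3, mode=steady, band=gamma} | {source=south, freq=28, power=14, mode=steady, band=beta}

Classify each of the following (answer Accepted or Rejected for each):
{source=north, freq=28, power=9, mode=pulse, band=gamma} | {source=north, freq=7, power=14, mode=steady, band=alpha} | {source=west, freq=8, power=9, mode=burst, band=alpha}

Checking candidate rules against both groups, what survives is: band is alpha.
{source=north, freq=28, power=9, mode=pulse, band=gamma} — band is gamma, hence Rejected.
{source=north, freq=7, power=14, mode=steady, band=alpha} — band is alpha, hence Accepted.
{source=west, freq=8, power=9, mode=burst, band=alpha} — band is alpha, hence Accepted.

Rejected, Accepted, Accepted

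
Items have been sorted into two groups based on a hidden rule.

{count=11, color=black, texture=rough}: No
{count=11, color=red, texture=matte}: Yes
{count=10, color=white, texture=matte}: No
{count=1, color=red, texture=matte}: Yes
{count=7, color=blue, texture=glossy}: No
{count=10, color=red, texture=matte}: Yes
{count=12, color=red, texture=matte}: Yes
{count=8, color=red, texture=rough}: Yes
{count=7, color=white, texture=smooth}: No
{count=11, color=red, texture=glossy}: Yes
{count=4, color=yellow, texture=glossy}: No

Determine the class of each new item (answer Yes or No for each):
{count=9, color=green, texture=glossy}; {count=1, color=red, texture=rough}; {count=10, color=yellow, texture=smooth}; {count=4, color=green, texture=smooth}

No, Yes, No, No

Every 'Yes' example satisfies: color is red. None of the 'No' examples do.
{count=9, color=green, texture=glossy}: color is green — does not satisfy this, so No.
{count=1, color=red, texture=rough}: color is red — checks out, so Yes.
{count=10, color=yellow, texture=smooth}: color is yellow — does not satisfy this, so No.
{count=4, color=green, texture=smooth}: color is green — does not satisfy this, so No.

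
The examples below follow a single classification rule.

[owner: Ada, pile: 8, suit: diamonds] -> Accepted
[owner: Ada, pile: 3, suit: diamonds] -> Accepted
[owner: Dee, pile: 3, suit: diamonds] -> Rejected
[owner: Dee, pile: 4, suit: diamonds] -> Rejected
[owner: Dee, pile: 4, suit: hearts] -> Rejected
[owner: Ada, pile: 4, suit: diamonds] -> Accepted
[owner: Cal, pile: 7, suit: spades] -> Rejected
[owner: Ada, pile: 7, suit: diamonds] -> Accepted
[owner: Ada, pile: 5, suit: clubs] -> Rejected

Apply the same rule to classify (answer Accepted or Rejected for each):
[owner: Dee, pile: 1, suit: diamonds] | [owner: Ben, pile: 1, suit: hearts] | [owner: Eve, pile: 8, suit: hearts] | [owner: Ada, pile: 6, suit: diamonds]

All 'Accepted' examples share one property — owner is Ada AND suit is diamonds — and every 'Rejected' example lacks it.
[owner: Dee, pile: 1, suit: diamonds] — owner is Dee, suit is diamonds, hence Rejected. [owner: Ben, pile: 1, suit: hearts] — owner is Ben, suit is hearts, hence Rejected. [owner: Eve, pile: 8, suit: hearts] — owner is Eve, suit is hearts, hence Rejected. [owner: Ada, pile: 6, suit: diamonds] — owner is Ada, suit is diamonds, hence Accepted.

Rejected, Rejected, Rejected, Accepted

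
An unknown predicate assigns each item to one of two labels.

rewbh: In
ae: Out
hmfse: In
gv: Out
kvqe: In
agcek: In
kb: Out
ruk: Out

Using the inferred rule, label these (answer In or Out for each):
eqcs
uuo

One predicate separates the groups cleanly: length ≥ 4.

In, Out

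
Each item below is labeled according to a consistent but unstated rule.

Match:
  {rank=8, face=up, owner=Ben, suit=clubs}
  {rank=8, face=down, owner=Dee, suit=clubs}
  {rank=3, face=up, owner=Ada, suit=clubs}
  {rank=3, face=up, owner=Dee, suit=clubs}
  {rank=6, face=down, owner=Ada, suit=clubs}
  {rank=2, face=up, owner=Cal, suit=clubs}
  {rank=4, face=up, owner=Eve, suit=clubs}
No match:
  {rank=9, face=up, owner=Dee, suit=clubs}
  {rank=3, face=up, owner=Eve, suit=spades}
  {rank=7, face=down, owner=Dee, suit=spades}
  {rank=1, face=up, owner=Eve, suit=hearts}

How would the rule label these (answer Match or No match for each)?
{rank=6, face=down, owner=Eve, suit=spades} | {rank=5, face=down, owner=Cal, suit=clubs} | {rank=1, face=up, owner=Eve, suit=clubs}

No match, Match, Match

Every 'Match' example satisfies: suit is clubs AND rank ≤ 8. None of the 'No match' examples do.
No match: {rank=6, face=down, owner=Eve, suit=spades}, since suit is spades, rank = 6. Match: {rank=5, face=down, owner=Cal, suit=clubs}, since suit is clubs, rank = 5. Match: {rank=1, face=up, owner=Eve, suit=clubs}, since suit is clubs, rank = 1.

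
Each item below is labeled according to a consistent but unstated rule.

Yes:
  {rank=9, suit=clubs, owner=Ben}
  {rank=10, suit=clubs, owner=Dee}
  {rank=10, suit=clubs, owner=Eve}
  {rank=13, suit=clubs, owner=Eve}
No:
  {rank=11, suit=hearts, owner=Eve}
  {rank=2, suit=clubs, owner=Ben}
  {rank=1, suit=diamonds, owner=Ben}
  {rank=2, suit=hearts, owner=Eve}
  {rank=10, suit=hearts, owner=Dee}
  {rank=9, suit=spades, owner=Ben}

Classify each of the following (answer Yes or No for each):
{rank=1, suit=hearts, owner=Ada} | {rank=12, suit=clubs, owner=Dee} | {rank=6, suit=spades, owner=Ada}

No, Yes, No

The simplest hypothesis consistent with all the labels is: suit is clubs AND rank ≥ 9.
{rank=1, suit=hearts, owner=Ada}: No (suit is hearts, rank = 1).
{rank=12, suit=clubs, owner=Dee}: Yes (suit is clubs, rank = 12).
{rank=6, suit=spades, owner=Ada}: No (suit is spades, rank = 6).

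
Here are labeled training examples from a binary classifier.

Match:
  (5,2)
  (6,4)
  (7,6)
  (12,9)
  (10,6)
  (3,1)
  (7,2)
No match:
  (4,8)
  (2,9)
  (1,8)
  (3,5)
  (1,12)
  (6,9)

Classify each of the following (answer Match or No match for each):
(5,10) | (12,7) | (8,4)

No match, Match, Match

The distinguishing property — first > second — holds for all the 'Match' cases and none of the 'No match' cases.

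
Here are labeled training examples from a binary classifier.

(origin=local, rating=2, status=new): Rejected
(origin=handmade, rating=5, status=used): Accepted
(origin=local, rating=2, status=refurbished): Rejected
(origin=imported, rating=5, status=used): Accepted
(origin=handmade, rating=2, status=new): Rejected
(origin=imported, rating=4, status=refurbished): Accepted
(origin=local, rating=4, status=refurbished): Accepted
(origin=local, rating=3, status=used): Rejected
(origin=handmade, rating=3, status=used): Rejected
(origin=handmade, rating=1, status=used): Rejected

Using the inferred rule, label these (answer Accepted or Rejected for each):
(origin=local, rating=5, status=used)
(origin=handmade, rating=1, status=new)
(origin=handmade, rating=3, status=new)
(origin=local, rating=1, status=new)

Accepted, Rejected, Rejected, Rejected

The distinguishing property — rating ≥ 4 — holds for all the 'Accepted' cases and none of the 'Rejected' cases.
(origin=local, rating=5, status=used): rating = 5, checks out → Accepted. (origin=handmade, rating=1, status=new): rating = 1, doesn't match → Rejected. (origin=handmade, rating=3, status=new): rating = 3, doesn't match → Rejected. (origin=local, rating=1, status=new): rating = 1, doesn't match → Rejected.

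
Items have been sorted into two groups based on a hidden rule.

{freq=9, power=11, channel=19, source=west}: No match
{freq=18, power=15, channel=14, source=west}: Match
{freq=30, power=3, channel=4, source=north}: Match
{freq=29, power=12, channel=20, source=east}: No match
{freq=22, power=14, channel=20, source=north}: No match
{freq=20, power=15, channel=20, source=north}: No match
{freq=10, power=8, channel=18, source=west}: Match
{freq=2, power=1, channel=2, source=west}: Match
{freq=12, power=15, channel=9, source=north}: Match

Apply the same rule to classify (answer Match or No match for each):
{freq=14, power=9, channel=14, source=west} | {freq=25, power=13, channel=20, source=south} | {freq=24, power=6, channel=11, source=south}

Match, No match, Match

The simplest hypothesis consistent with all the labels is: channel ≤ 18.
{freq=14, power=9, channel=14, source=west}: Match (channel = 14).
{freq=25, power=13, channel=20, source=south}: No match (channel = 20).
{freq=24, power=6, channel=11, source=south}: Match (channel = 11).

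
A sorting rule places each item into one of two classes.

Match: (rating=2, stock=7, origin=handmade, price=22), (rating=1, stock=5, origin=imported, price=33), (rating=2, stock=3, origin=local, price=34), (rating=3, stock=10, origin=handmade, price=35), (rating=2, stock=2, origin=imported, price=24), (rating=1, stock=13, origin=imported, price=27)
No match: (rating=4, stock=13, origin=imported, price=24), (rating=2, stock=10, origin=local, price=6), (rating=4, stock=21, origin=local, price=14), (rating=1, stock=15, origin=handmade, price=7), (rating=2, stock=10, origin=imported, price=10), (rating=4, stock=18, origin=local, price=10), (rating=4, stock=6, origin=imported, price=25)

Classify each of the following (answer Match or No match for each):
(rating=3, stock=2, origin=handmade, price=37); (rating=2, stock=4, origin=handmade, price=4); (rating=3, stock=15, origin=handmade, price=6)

Match, No match, No match

The rule appears to be: price ≥ 14 AND rating ≤ 3.
(rating=3, stock=2, origin=handmade, price=37) → price = 37, rating = 3 → Match. (rating=2, stock=4, origin=handmade, price=4) → price = 4, rating = 2 → No match. (rating=3, stock=15, origin=handmade, price=6) → price = 6, rating = 3 → No match.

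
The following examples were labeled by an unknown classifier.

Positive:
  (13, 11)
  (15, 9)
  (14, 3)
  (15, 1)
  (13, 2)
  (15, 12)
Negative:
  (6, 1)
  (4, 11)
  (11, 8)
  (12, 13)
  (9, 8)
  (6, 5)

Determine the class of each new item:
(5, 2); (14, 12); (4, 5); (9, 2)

Negative, Positive, Negative, Negative

The simplest hypothesis consistent with all the labels is: first ≥ 13.
(5, 2): first 5 — does not fit, so Negative.
(14, 12): first 14 — matches, so Positive.
(4, 5): first 4 — does not fit, so Negative.
(9, 2): first 9 — does not fit, so Negative.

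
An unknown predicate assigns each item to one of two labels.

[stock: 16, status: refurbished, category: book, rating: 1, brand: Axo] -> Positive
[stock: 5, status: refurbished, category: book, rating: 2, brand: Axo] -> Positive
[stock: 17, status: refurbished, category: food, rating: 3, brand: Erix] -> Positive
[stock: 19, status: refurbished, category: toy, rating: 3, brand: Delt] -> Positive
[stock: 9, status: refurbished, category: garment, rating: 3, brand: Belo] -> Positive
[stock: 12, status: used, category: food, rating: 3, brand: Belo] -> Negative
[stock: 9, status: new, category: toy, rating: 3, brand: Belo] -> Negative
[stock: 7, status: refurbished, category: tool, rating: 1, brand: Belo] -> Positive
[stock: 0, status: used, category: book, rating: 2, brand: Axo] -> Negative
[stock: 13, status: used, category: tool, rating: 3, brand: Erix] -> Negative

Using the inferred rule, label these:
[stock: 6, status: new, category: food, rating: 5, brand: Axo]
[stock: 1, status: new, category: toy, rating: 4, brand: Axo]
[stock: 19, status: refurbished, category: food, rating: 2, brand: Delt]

'Positive' ⟺ status is refurbished.
[stock: 6, status: new, category: food, rating: 5, brand: Axo]: Negative (status is new). [stock: 1, status: new, category: toy, rating: 4, brand: Axo]: Negative (status is new). [stock: 19, status: refurbished, category: food, rating: 2, brand: Delt]: Positive (status is refurbished).

Negative, Negative, Positive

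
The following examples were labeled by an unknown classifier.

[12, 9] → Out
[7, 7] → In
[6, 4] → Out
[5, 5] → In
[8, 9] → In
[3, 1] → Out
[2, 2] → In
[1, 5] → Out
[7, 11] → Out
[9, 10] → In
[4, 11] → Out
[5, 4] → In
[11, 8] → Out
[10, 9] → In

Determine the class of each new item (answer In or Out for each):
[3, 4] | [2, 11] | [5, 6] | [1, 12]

All 'In' examples share one property — |first − second| ≤ 1 — and every 'Out' example lacks it.
[3, 4]: |3−4| = 1, satisfies this → In.
[2, 11]: |2−11| = 9, doesn't qualify → Out.
[5, 6]: |5−6| = 1, satisfies this → In.
[1, 12]: |1−12| = 11, doesn't qualify → Out.

In, Out, In, Out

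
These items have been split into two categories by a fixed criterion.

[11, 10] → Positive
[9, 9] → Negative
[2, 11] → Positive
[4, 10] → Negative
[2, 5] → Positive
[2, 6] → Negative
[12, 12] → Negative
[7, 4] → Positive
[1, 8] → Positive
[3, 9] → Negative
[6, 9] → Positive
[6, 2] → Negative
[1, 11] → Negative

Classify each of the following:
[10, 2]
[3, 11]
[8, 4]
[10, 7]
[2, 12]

Negative, Negative, Negative, Positive, Negative

'Positive' ⟺ sum is odd.
[10, 2] — 10+2 = 12, hence Negative.
[3, 11] — 3+11 = 14, hence Negative.
[8, 4] — 8+4 = 12, hence Negative.
[10, 7] — 10+7 = 17, hence Positive.
[2, 12] — 2+12 = 14, hence Negative.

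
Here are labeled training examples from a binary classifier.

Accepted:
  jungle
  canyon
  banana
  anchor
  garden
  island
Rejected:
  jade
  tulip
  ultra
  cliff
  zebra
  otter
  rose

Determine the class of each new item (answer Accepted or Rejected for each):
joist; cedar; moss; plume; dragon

Rejected, Rejected, Rejected, Rejected, Accepted

'Accepted' ⟺ contains 'n'.
Rejected: joist, since no 'n'.
Rejected: cedar, since no 'n'.
Rejected: moss, since no 'n'.
Rejected: plume, since no 'n'.
Accepted: dragon, since has 'n'.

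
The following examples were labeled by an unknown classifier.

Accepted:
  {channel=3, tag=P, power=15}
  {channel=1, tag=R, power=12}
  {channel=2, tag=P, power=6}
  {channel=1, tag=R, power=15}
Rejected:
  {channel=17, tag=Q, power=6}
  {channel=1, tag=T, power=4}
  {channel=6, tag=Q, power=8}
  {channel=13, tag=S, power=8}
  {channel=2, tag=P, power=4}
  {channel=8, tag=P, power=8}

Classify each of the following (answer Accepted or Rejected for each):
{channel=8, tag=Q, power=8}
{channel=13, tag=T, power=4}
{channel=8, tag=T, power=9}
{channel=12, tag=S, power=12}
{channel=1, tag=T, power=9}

The rule appears to be: power ≥ 6 AND channel ≤ 3.
{channel=8, tag=Q, power=8}: power = 8, channel = 8, fails the rule → Rejected. {channel=13, tag=T, power=4}: power = 4, channel = 13, fails the rule → Rejected. {channel=8, tag=T, power=9}: power = 9, channel = 8, fails the rule → Rejected. {channel=12, tag=S, power=12}: power = 12, channel = 12, fails the rule → Rejected. {channel=1, tag=T, power=9}: power = 9, channel = 1, meets the rule → Accepted.

Rejected, Rejected, Rejected, Rejected, Accepted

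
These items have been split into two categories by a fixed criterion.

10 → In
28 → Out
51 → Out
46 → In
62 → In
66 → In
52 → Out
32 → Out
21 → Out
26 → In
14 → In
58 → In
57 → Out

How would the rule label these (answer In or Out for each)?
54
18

In, In

Every 'In' example satisfies: ≡ 2 (mod 4). None of the 'Out' examples do.
In: 54, since 54 mod 4 = 2.
In: 18, since 18 mod 4 = 2.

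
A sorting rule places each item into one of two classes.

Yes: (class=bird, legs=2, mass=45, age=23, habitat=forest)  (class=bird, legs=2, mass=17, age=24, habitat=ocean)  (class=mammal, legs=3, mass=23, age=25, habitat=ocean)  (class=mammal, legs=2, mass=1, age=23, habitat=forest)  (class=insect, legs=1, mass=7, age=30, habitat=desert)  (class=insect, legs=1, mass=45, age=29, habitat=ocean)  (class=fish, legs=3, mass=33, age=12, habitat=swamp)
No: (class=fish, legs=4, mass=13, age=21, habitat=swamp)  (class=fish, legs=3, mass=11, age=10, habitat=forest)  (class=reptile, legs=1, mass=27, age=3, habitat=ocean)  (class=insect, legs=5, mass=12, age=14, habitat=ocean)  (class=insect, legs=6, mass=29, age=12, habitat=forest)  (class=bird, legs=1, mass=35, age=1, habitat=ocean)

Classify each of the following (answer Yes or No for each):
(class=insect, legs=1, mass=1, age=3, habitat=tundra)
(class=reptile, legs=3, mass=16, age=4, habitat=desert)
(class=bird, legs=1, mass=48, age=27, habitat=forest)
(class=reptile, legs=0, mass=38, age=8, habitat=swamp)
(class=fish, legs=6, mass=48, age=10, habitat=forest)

The pattern is that an item is 'Yes' exactly when: legs ≤ 3 AND age ≥ 12.

No, No, Yes, No, No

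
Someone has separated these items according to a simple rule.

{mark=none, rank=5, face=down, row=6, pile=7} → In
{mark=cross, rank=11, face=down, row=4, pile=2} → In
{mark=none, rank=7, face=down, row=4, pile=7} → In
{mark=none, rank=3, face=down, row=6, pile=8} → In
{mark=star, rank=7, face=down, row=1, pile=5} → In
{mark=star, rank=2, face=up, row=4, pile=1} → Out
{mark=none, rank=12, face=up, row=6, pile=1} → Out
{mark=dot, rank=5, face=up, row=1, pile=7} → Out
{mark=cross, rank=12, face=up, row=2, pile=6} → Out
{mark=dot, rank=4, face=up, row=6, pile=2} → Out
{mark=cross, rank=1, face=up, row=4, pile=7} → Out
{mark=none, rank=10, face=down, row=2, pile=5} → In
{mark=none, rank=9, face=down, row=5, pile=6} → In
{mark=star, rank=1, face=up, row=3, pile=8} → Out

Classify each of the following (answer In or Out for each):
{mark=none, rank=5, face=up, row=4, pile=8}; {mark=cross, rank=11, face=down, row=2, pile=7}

Out, In

'In' ⟺ face is down.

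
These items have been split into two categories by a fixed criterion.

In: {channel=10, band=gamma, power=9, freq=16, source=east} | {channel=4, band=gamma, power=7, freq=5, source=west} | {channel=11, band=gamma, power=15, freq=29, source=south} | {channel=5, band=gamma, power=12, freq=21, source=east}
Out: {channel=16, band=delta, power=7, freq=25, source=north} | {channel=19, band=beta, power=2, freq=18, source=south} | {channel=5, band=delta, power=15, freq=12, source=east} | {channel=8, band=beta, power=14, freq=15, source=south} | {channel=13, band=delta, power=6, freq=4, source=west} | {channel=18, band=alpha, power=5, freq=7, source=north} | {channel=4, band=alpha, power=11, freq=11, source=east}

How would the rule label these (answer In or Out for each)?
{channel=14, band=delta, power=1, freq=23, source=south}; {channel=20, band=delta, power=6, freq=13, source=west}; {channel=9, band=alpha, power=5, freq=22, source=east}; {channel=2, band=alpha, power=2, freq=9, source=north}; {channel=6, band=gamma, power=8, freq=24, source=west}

Out, Out, Out, Out, In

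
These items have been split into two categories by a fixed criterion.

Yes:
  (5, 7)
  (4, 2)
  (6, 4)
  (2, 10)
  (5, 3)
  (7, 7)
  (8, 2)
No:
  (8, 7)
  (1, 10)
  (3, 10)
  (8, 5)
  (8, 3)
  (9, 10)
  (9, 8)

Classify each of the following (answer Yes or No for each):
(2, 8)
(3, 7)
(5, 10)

The simplest hypothesis consistent with all the labels is: sum is even.
(2, 8): 2+8 = 10 — checks out, so Yes.
(3, 7): 3+7 = 10 — checks out, so Yes.
(5, 10): 5+10 = 15 — doesn't match, so No.

Yes, Yes, No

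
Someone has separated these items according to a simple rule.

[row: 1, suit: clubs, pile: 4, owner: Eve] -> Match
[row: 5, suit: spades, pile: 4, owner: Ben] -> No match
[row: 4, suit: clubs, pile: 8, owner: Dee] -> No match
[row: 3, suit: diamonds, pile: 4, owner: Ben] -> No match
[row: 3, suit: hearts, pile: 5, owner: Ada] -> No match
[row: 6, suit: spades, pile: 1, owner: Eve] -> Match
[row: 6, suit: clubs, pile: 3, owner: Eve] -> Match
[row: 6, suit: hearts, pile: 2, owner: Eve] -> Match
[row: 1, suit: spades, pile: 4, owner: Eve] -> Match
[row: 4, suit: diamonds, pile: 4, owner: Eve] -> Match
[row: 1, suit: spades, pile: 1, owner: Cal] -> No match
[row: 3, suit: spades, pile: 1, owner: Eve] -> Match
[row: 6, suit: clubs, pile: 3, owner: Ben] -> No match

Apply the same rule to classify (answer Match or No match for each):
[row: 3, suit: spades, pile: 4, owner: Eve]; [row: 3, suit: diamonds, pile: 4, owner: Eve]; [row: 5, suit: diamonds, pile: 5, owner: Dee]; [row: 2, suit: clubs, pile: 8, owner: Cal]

Match, Match, No match, No match

Every 'Match' example satisfies: owner is Eve. None of the 'No match' examples do.
Match: [row: 3, suit: spades, pile: 4, owner: Eve], since owner is Eve.
Match: [row: 3, suit: diamonds, pile: 4, owner: Eve], since owner is Eve.
No match: [row: 5, suit: diamonds, pile: 5, owner: Dee], since owner is Dee.
No match: [row: 2, suit: clubs, pile: 8, owner: Cal], since owner is Cal.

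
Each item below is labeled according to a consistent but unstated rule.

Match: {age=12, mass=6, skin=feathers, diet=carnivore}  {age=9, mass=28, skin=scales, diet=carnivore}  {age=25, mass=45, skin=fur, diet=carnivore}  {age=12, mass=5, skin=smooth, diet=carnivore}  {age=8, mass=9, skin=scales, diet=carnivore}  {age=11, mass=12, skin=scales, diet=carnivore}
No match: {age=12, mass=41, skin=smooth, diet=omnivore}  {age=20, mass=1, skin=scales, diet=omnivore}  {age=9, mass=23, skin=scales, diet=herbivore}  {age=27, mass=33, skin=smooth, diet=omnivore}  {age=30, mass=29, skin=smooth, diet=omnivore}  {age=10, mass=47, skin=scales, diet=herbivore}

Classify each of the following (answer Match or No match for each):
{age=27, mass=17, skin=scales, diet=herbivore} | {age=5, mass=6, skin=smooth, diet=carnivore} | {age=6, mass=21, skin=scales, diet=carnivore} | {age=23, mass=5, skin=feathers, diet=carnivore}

No match, Match, Match, Match

Looking at the examples, the only property every 'Match' case has and every 'No match' case lacks is: diet is carnivore.
{age=27, mass=17, skin=scales, diet=herbivore}: diet is herbivore — does not fit, so No match. {age=5, mass=6, skin=smooth, diet=carnivore}: diet is carnivore — meets the rule, so Match. {age=6, mass=21, skin=scales, diet=carnivore}: diet is carnivore — meets the rule, so Match. {age=23, mass=5, skin=feathers, diet=carnivore}: diet is carnivore — meets the rule, so Match.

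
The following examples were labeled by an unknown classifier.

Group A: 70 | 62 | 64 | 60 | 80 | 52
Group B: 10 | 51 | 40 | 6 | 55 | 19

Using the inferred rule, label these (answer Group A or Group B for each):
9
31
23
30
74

All 'Group A' examples share one property — even AND at least 51 — and every 'Group B' example lacks it.
9 — 9 is odd, 9 < 51, hence Group B. 31 — 31 is odd, 31 < 51, hence Group B. 23 — 23 is odd, 23 < 51, hence Group B. 30 — 30 is even, 30 < 51, hence Group B. 74 — 74 is even, 74 ≥ 51, hence Group A.

Group B, Group B, Group B, Group B, Group A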